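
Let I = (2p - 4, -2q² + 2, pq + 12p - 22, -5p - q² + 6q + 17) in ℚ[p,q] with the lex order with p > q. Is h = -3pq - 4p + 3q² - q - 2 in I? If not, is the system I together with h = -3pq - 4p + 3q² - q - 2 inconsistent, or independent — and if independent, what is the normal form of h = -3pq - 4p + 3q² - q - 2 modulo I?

First compute the reduced Gröbner basis of I by Buchberger's algorithm.
f_1 = 2p - 4, LT = p.
f_2 = -2q² + 2, LT = q².
f_3 = pq + 12p - 22, LT = pq.
f_4 = -5p - q² + 6q + 17, LT = p.

S(f_1,f_3): lcm = pq. S = -12p - 2q + 22.
  reduce S modulo (f_1, f_2, f_3, f_4):
  remainder -2q - 2 ≠ 0; add k_5 = -2q - 2 to the basis.

The other S-polynomials (S(f_1,f_2), S(f_1,f_4), S(f_2,f_3), S(f_2,f_4), S(f_3,f_4), S(f_1,k_5), S(f_2,k_5), S(f_3,k_5), S(f_4,k_5)) all reduce to 0 modulo the current basis, so we have a Gröbner basis.
Inter-reduce: drop elements whose leading term is divisible by another's, tail-reduce, and make monic.
Reduced Gröbner basis: {p - 2, q + 1}.
Label its elements g_1 = p - 2, g_2 = q + 1.

Reduce h = -3pq - 4p + 3q² - q - 2 modulo G:
  leading term pq: subtract (-3q)·g_1 from -3pq - 4p + 3q² - q - 2 → -4p + 3q² - 7q - 2
  leading term p: subtract (-4)·g_1 from -4p + 3q² - 7q - 2 → 3q² - 7q - 10
  leading term q²: subtract (3q)·g_2 from 3q² - 7q - 10 → -10q - 10
  leading term q: subtract (-10)·g_2 from -10q - 10 → 0
  normal form = 0.
Since the normal form is 0, h ∈ I.

Ideal membership is decidable via reduction modulo a Gröbner basis.

-3pq - 4p + 3q² - q - 2 lies in I (it reduces to 0).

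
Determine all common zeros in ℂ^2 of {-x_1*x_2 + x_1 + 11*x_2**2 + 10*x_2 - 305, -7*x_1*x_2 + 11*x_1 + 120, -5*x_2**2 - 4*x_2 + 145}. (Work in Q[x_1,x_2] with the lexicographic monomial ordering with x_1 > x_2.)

{(5, 5)}

Compute a lex Gröbner basis by Buchberger's algorithm.
f_1 = -x_1*x_2 + x_1 + 11*x_2**2 + 10*x_2 - 305, LT = x_1*x_2.
f_2 = -7*x_1*x_2 + 11*x_1 + 120, LT = x_1*x_2.
f_3 = -5*x_2**2 - 4*x_2 + 145, LT = x_2**2.

S(f_1,f_2): lcm = x_1*x_2. S = 4/7*x_1 - 11*x_2**2 - 10*x_2 + 2255/7.
  leading term x_1: no divisor's leading term divides it; move 4/7*x_1 to the remainder.
  leading term x_2**2: subtract (11/5)·f_3 from -11*x_2**2 - 10*x_2 + 2255/7 → -6/5*x_2 + 22/7
  leading term x_2: no divisor's leading term divides it; move -6/5*x_2 to the remainder.
  leading term 1: no divisor's leading term divides it; move 22/7 to the remainder.
  remainder 4/7*x_1 - 6/5*x_2 + 22/7 ≠ 0; add h_4 = 4/7*x_1 - 6/5*x_2 + 22/7 to the basis.

S(f_1,f_3): lcm = x_1*x_2**2. S = -9/5*x_1*x_2 + 29*x_1 - 11*x_2**3 - 10*x_2**2 + 305*x_2.
  leading term x_1*x_2: subtract (9/5)·f_1 from -9/5*x_1*x_2 + 29*x_1 - 11*x_2**3 - 10*x_2**2 + 305*x_2 → 136/5*x_1 - 11*x_2**3 - 149/5*x_2**2 + 287*x_2 + 549
  leading term x_1: subtract (238/5)·h_4 from 136/5*x_1 - 11*x_2**3 - 149/5*x_2**2 + 287*x_2 + 549 → -11*x_2**3 - 149/5*x_2**2 + 8603/25*x_2 + 1997/5
  leading term x_2**3: subtract (11/5*x_2)·f_3 from -11*x_2**3 - 149/5*x_2**2 + 8603/25*x_2 + 1997/5 → -21*x_2**2 + 628/25*x_2 + 1997/5
  leading term x_2**2: subtract (21/5)·f_3 from -21*x_2**2 + 628/25*x_2 + 1997/5 → 1048/25*x_2 - 1048/5
  leading term x_2: no divisor's leading term divides it; move 1048/25*x_2 to the remainder.
  leading term 1: no divisor's leading term divides it; move -1048/5 to the remainder.
  remainder 1048/25*x_2 - 1048/5 ≠ 0; add h_5 = 1048/25*x_2 - 1048/5 to the basis.

S(f_2,f_3): lcm = x_1*x_2**2. S = -83/35*x_1*x_2 + 29*x_1 - 120/7*x_2.
  leading term x_1*x_2: subtract (83/35)·f_1 from -83/35*x_1*x_2 + 29*x_1 - 120/7*x_2 → 932/35*x_1 - 913/35*x_2**2 - 286/7*x_2 + 5063/7
  leading term x_1: subtract (233/5)·h_4 from 932/35*x_1 - 913/35*x_2**2 - 286/7*x_2 + 5063/7 → -913/35*x_2**2 + 2636/175*x_2 + 20189/35
  leading term x_2**2: subtract (913/175)·f_3 from -913/35*x_2**2 + 2636/175*x_2 + 20189/35 → 6288/175*x_2 - 6288/35
  leading term x_2: subtract (6/7)·h_5 from 6288/175*x_2 - 6288/35 → 0
  remainder 0.

S(f_1,h_4): lcm = x_1*x_2. S = -x_1 - 89/10*x_2**2 - 31/2*x_2 + 305.
  leading term x_1: subtract (-7/4)·h_4 from -x_1 - 89/10*x_2**2 - 31/2*x_2 + 305 → -89/10*x_2**2 - 88/5*x_2 + 621/2
  leading term x_2**2: subtract (89/50)·f_3 from -89/10*x_2**2 - 88/5*x_2 + 621/2 → -262/25*x_2 + 262/5
  leading term x_2: subtract (-1/4)·h_5 from -262/25*x_2 + 262/5 → 0
  remainder 0.

S(f_2,h_4): lcm = x_1*x_2. S = -11/7*x_1 + 21/10*x_2**2 - 11/2*x_2 - 120/7.
  leading term x_1: subtract (-11/4)·h_4 from -11/7*x_1 + 21/10*x_2**2 - 11/2*x_2 - 120/7 → 21/10*x_2**2 - 44/5*x_2 - 17/2
  leading term x_2**2: subtract (-21/50)·f_3 from 21/10*x_2**2 - 44/5*x_2 - 17/2 → -262/25*x_2 + 262/5
  leading term x_2: subtract (-1/4)·h_5 from -262/25*x_2 + 262/5 → 0
  remainder 0.

S(f_3,h_4): leading monomials are coprime, so the S-polynomial reduces to 0 (Buchberger's first criterion).
S(f_1,h_5): lcm = x_1*x_2. S = 4*x_1 - 11*x_2**2 - 10*x_2 + 305.
  leading term x_1: subtract (7)·h_4 from 4*x_1 - 11*x_2**2 - 10*x_2 + 305 → -11*x_2**2 - 8/5*x_2 + 283
  leading term x_2**2: subtract (11/5)·f_3 from -11*x_2**2 - 8/5*x_2 + 283 → 36/5*x_2 - 36
  leading term x_2: subtract (45/262)·h_5 from 36/5*x_2 - 36 → 0
  remainder 0.

S(f_2,h_5): lcm = x_1*x_2. S = 24/7*x_1 - 120/7.
  leading term x_1: subtract (6)·h_4 from 24/7*x_1 - 120/7 → 36/5*x_2 - 36
  leading term x_2: subtract (45/262)·h_5 from 36/5*x_2 - 36 → 0
  remainder 0.

S(f_3,h_5): lcm = x_2**2. S = 29/5*x_2 - 29.
  leading term x_2: subtract (145/1048)·h_5 from 29/5*x_2 - 29 → 0
  remainder 0.

S(h_4,h_5): leading monomials are coprime, so the S-polynomial reduces to 0 (Buchberger's first criterion).
Every S-polynomial of the final basis reduces to 0, so we have a Gröbner basis.
Inter-reduce: drop elements whose leading term is divisible by another's, tail-reduce, and make monic.
Reduced Gröbner basis: {x_1 - 5, x_2 - 5}.

Elimination: the polynomial x_2 - 5 lies in the elimination ideal for x_2, so x_2 ∈ {5}. For each such x_2, the remaining basis elements (now univariate) give the rest of the solution.
  x_2 = 5: the earlier basis element becomes x_1 - 5 = 0, giving x_1 = 5 — point (5, 5).
Each listed point satisfies every original equation (direct substitution).
Zero-dimensionality of the ideal guarantees finitely many solutions over ℂ.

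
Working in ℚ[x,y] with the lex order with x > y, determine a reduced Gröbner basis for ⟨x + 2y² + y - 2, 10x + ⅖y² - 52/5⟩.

G = {x - 1/49y - 50/49, y² + 25/49y - 24/49}

f_1 = x + 2y² + y - 2, LT = x.
f_2 = 10x + ⅖y² - 52/5, LT = x.

S(f_1,f_2): lcm = x. S = 49/25y² + y - 24/25.
  leading term y²: no divisor's leading term divides it; move 49/25y² to the remainder.
  leading term y: no divisor's leading term divides it; move y to the remainder.
  leading term 1: no divisor's leading term divides it; move -24/25 to the remainder.
  remainder 49/25y² + y - 24/25 ≠ 0; add g_3 = 49/25y² + y - 24/25 to the basis.

The other S-polynomials (S(f_1,g_3), S(f_2,g_3)) all reduce to 0 modulo the current basis, so we have a Gröbner basis.
Inter-reduce: drop elements whose leading term is divisible by another's, tail-reduce, and make monic.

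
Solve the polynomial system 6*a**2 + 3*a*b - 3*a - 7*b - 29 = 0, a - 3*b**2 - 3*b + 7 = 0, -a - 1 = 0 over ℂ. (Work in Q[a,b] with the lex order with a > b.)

{(-1, -2)}

Compute a lex Gröbner basis by Buchberger's algorithm.
f_1 = 6*a**2 + 3*a*b - 3*a - 7*b - 29, LT = a**2.
f_2 = a - 3*b**2 - 3*b + 7, LT = a.
f_3 = -a - 1, LT = a.

S(f_1,f_2): lcm = a**2. S = 3*a*b**2 + 7/2*a*b - 15/2*a - 7/6*b - 29/6.
  reduce S modulo (f_1, f_2, f_3):
  remainder 9*b**4 + 39/2*b**3 - 33*b**2 - 289/6*b + 143/3 ≠ 0; add h_4 = 9*b**4 + 39/2*b**3 - 33*b**2 - 289/6*b + 143/3 to the basis.

S(f_1,f_3): lcm = a**2. S = 1/2*a*b - 3/2*a - 7/6*b - 29/6.
  reduce S modulo (f_1, f_2, f_3, h_4):
  remainder 3/2*b**3 - 3*b**2 - 55/6*b + 17/3 ≠ 0; add h_5 = 3/2*b**3 - 3*b**2 - 55/6*b + 17/3 to the basis.

S(f_2,f_3): lcm = a. S = -3*b**2 - 3*b + 6.
  reduce S modulo (f_1, f_2, f_3, h_4, h_5):
  remainder -3*b**2 - 3*b + 6 ≠ 0; add h_6 = -3*b**2 - 3*b + 6 to the basis.

S(h_4,h_5): lcm = b**4. S = 25/6*b**3 + 22/9*b**2 - 493/54*b + 143/27.
  reduce S modulo (f_1, f_2, f_3, h_4, h_5, h_6):
  remainder 50/9*b + 100/9 ≠ 0; add h_7 = 50/9*b + 100/9 to the basis.

The other S-polynomials (S(f_1,h_4), S(f_2,h_4), S(f_3,h_4), S(f_1,h_5), S(f_2,h_5), S(f_3,h_5), S(f_1,h_6), S(f_2,h_6), S(f_3,h_6), S(h_4,h_6), S(h_5,h_6), S(f_1,h_7), S(f_2,h_7), S(f_3,h_7), S(h_4,h_7), S(h_5,h_7), S(h_6,h_7)) all reduce to 0 modulo the current basis, so we have a Gröbner basis.
Inter-reduce: drop elements whose leading term is divisible by another's, tail-reduce, and make monic.
Reduced Gröbner basis: {a + 1, b + 2}.

The lex basis is triangular: the last element involves only b. Solving b + 2 = 0 gives b ∈ {-2}; substituting each value into the earlier elements determines the remaining variables.
  b = -2: the earlier basis element becomes a + 1 = 0, giving a = -1 — point (-1, -2).
A lex Gröbner basis triangularizes the system, enabling back-substitution.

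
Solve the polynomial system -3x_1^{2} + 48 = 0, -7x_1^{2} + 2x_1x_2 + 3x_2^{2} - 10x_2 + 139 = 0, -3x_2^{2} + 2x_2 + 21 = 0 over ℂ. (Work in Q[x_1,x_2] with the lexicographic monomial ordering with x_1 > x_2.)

Compute a lex Gröbner basis by Buchberger's algorithm.
f_1 = -3x_1^{2} + 48, LT = x_1^{2}.
f_2 = -7x_1^{2} + 2x_1x_2 + 3x_2^{2} - 10x_2 + 139, LT = x_1^{2}.
f_3 = -3x_2^{2} + 2x_2 + 21, LT = x_2^{2}.

S(f_1,f_2): lcm = x_1^{2}. S = \tfrac{2}{7}x_1x_2 + \tfrac{3}{7}x_2^{2} - \tfrac{10}{7}x_2 + \tfrac{27}{7}.
  leading term x_1x_2: no divisor's leading term divides it; move \tfrac{2}{7}x_1x_2 to the remainder.
  leading term x_2^{2}: subtract (-\tfrac{1}{7})·f_3 from \tfrac{3}{7}x_2^{2} - \tfrac{10}{7}x_2 + \tfrac{27}{7} → -\tfrac{8}{7}x_2 + \tfrac{48}{7}
  leading term x_2: no divisor's leading term divides it; move -\tfrac{8}{7}x_2 to the remainder.
  leading term 1: no divisor's leading term divides it; move \tfrac{48}{7} to the remainder.
  remainder \tfrac{2}{7}x_1x_2 - \tfrac{8}{7}x_2 + \tfrac{48}{7} ≠ 0; add h_4 = \tfrac{2}{7}x_1x_2 - \tfrac{8}{7}x_2 + \tfrac{48}{7} to the basis.

S(f_1,h_4): lcm = x_1^{2}x_2. S = 4x_1x_2 - 24x_1 - 16x_2.
  leading term x_1x_2: subtract (14)·h_4 from 4x_1x_2 - 24x_1 - 16x_2 → -24x_1 - 96
  leading term x_1: no divisor's leading term divides it; move -24x_1 to the remainder.
  leading term 1: no divisor's leading term divides it; move -96 to the remainder.
  remainder -24x_1 - 96 ≠ 0; add h_5 = -24x_1 - 96 to the basis.

S(f_2,h_4): lcm = x_1^{2}x_2. S = -\tfrac{2}{7}x_1x_2^{2} + 4x_1x_2 - 24x_1 - \tfrac{3}{7}x_2^{3} + \tfrac{10}{7}x_2^{2} - \tfrac{139}{7}x_2.
  leading term x_1x_2^{2}: subtract (\tfrac{2}{21}x_1)·f_3 from -\tfrac{2}{7}x_1x_2^{2} + 4x_1x_2 - 24x_1 - \tfrac{3}{7}x_2^{3} + \tfrac{10}{7}x_2^{2} - \tfrac{139}{7}x_2 → \tfrac{80}{21}x_1x_2 - 26x_1 - \tfrac{3}{7}x_2^{3} + \tfrac{10}{7}x_2^{2} - \tfrac{139}{7}x_2
  leading term x_1x_2: subtract (\tfrac{40}{3})·h_4 from \tfrac{80}{21}x_1x_2 - 26x_1 - \tfrac{3}{7}x_2^{3} + \tfrac{10}{7}x_2^{2} - \tfrac{139}{7}x_2 → -26x_1 - \tfrac{3}{7}x_2^{3} + \tfrac{10}{7}x_2^{2} - \tfrac{97}{21}x_2 - \tfrac{640}{7}
  leading term x_1: subtract (\tfrac{13}{12})·h_5 from -26x_1 - \tfrac{3}{7}x_2^{3} + \tfrac{10}{7}x_2^{2} - \tfrac{97}{21}x_2 - \tfrac{640}{7} → -\tfrac{3}{7}x_2^{3} + \tfrac{10}{7}x_2^{2} - \tfrac{97}{21}x_2 + \tfrac{88}{7}
  leading term x_2^{3}: subtract (\tfrac{1}{7}x_2)·f_3 from -\tfrac{3}{7}x_2^{3} + \tfrac{10}{7}x_2^{2} - \tfrac{97}{21}x_2 + \tfrac{88}{7} → \tfrac{8}{7}x_2^{2} - \tfrac{160}{21}x_2 + \tfrac{88}{7}
  leading term x_2^{2}: subtract (-\tfrac{8}{21})·f_3 from \tfrac{8}{7}x_2^{2} - \tfrac{160}{21}x_2 + \tfrac{88}{7} → -\tfrac{48}{7}x_2 + \tfrac{144}{7}
  leading term x_2: no divisor's leading term divides it; move -\tfrac{48}{7}x_2 to the remainder.
  leading term 1: no divisor's leading term divides it; move \tfrac{144}{7} to the remainder.
  remainder -\tfrac{48}{7}x_2 + \tfrac{144}{7} ≠ 0; add h_6 = -\tfrac{48}{7}x_2 + \tfrac{144}{7} to the basis.

The other S-polynomials (S(f_1,f_3), S(f_2,f_3), S(f_3,h_4), S(f_1,h_5), S(f_2,h_5), S(f_3,h_5), S(h_4,h_5), S(f_1,h_6), S(f_2,h_6), S(f_3,h_6), S(h_4,h_6), S(h_5,h_6)) all reduce to 0 modulo the current basis, so we have a Gröbner basis.
Inter-reduce: drop elements whose leading term is divisible by another's, tail-reduce, and make monic.
Reduced Gröbner basis: {x_1 + 4, x_2 - 3}.

The lex basis is triangular: the last element involves only x_2. Solving x_2 - 3 = 0 gives x_2 ∈ {3}; substituting each value into the earlier elements determines the remaining variables.
  x_2 = 3: the earlier basis element becomes x_1 + 4 = 0, giving x_1 = -4 — point (-4, 3).

{(-4, 3)}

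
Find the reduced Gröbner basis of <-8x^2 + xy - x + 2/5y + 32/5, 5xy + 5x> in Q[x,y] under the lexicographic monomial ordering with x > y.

G = {x^2 + 1/4x - 1/20y - 4/5, xy + x, y^2 + 17y + 16}

f_1 = -8x^2 + xy - x + 2/5y + 32/5, LT = x^2.
f_2 = 5xy + 5x, LT = xy.

S(f_1,f_2): lcm = x^2y. S = -x^2 - 1/8xy^2 + 1/8xy - 1/20y^2 - 4/5y.
  reduce S modulo (f_1, f_2):
  remainder -1/20y^2 - 17/20y - 4/5 ≠ 0; add g_3 = -1/20y^2 - 17/20y - 4/5 to the basis.

The other S-polynomials (S(f_1,g_3), S(f_2,g_3)) all reduce to 0 modulo the current basis, so we have a Gröbner basis.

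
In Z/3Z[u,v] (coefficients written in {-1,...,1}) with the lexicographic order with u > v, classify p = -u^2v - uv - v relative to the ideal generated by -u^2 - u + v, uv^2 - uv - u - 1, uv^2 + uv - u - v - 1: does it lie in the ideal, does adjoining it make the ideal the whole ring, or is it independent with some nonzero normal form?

-u^2v - uv - v lies in I (it reduces to 0).

First compute the reduced Gröbner basis of I by Buchberger's algorithm.
f_1 = -u^2 - u + v, LT = u^2.
f_2 = uv^2 - uv - u - 1, LT = uv^2.
f_3 = uv^2 + uv - u - v - 1, LT = uv^2.

S(f_1,f_2): lcm = u^2v^2. S = u^2v + u^2 + uv^2 + u - v^3.
  leading term u^2v: subtract (-v)·f_1 from u^2v + u^2 + uv^2 + u - v^3 → u^2 + uv^2 - uv + u - v^3 + v^2
  leading term u^2: subtract (-1)·f_1 from u^2 + uv^2 - uv + u - v^3 + v^2 → uv^2 - uv - v^3 + v^2 + v
  leading term uv^2: subtract (1)·f_2 from uv^2 - uv - v^3 + v^2 + v → u - v^3 + v^2 + v + 1
  leading term u: no divisor's leading term divides it; move u to the remainder.
  leading term v^3: no divisor's leading term divides it; move -v^3 to the remainder.
  leading term v^2: no divisor's leading term divides it; move v^2 to the remainder.
  leading term v: no divisor's leading term divides it; move v to the remainder.
  leading term 1: no divisor's leading term divides it; move 1 to the remainder.
  remainder u - v^3 + v^2 + v + 1 ≠ 0; add h_4 = u - v^3 + v^2 + v + 1 to the basis.

S(f_1,f_3): lcm = u^2v^2. S = -u^2v + u^2 + uv^2 + uv + u - v^3.
  leading term u^2v: subtract (v)·f_1 from -u^2v + u^2 + uv^2 + uv + u - v^3 → u^2 + uv^2 - uv + u - v^3 - v^2
  leading term u^2: subtract (-1)·f_1 from u^2 + uv^2 - uv + u - v^3 - v^2 → uv^2 - uv - v^3 - v^2 + v
  leading term uv^2: subtract (1)·f_2 from uv^2 - uv - v^3 - v^2 + v → u - v^3 - v^2 + v + 1
  leading term u: subtract (1)·h_4 from u - v^3 - v^2 + v + 1 → v^2
  leading term v^2: no divisor's leading term divides it; move v^2 to the remainder.
  remainder v^2 ≠ 0; add h_5 = v^2 to the basis.

S(f_2,h_4): lcm = uv^2. S = -uv - u + v^5 - v^4 - v^3 - v^2 - 1.
  leading term uv: subtract (-v)·h_4 from -uv - u + v^5 - v^4 - v^3 - v^2 - 1 → -u + v^5 + v^4 + v - 1
  leading term u: subtract (-1)·h_4 from -u + v^5 + v^4 + v - 1 → v^5 + v^4 - v^3 + v^2 - v
  leading term v^5: subtract (v^3)·h_5 from v^5 + v^4 - v^3 + v^2 - v → v^4 - v^3 + v^2 - v
  leading term v^4: subtract (v^2)·h_5 from v^4 - v^3 + v^2 - v → -v^3 + v^2 - v
  leading term v^3: subtract (-v)·h_5 from -v^3 + v^2 - v → v^2 - v
  leading term v^2: subtract (1)·h_5 from v^2 - v → -v
  leading term v: no divisor's leading term divides it; move -v to the remainder.
  remainder -v ≠ 0; add h_6 = -v to the basis.

The other S-polynomials (S(f_2,f_3), S(f_1,h_4), S(f_3,h_4), S(f_1,h_5), S(f_2,h_5), S(f_3,h_5), S(h_4,h_5), S(f_1,h_6), S(f_2,h_6), S(f_3,h_6), S(h_4,h_6), S(h_5,h_6)) all reduce to 0 modulo the current basis, so we have a Gröbner basis.
Inter-reduce: drop elements whose leading term is divisible by another's, tail-reduce, and make monic.
Reduced Gröbner basis: {u + 1, v}.
Label its elements g_1 = u + 1, g_2 = v.

Reduce p = -u^2v - uv - v modulo G:
  leading term u^2v: subtract (-uv)·g_1 from -u^2v - uv - v → -v
  leading term v: subtract (-1)·g_2 from -v → 0
  normal form = 0.
Since the normal form is 0, p ∈ I.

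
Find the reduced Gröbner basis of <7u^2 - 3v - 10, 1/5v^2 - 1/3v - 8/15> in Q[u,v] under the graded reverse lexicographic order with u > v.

G = {u^2 - 3/7v - 10/7, v^2 - 5/3v - 8/3}

Buchberger's algorithm terminates because the ascending chain of leading-term ideals stabilizes.

f_1 = 7u^2 - 3v - 10, LT = u^2.
f_2 = 1/5v^2 - 1/3v - 8/15, LT = v^2.

The S-polynomials (S(f_1,f_2)) all reduce to 0 modulo the current basis, so we have a Gröbner basis.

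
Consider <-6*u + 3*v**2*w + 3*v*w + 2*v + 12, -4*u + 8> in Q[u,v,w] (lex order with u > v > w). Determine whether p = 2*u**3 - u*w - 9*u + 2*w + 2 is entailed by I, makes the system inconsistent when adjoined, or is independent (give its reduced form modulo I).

First compute the reduced Gröbner basis of I by Buchberger's algorithm.
f_1 = -6*u + 3*v**2*w + 3*v*w + 2*v + 12, LT = u.
f_2 = -4*u + 8, LT = u.

S(f_1,f_2): lcm = u. S = -1/2*v**2*w - 1/2*v*w - 1/3*v.
  reduce S modulo (f_1, f_2):
  remainder -1/2*v**2*w - 1/2*v*w - 1/3*v ≠ 0; add h_3 = -1/2*v**2*w - 1/2*v*w - 1/3*v to the basis.

The other S-polynomials (S(f_1,h_3), S(f_2,h_3)) all reduce to 0 modulo the current basis, so we have a Gröbner basis.
Inter-reduce: drop elements whose leading term is divisible by another's, tail-reduce, and make monic.
Reduced Gröbner basis: {u - 2, v**2*w + v*w + 2/3*v}.
Label its elements g_1 = u - 2, g_2 = v**2*w + v*w + 2/3*v.

Reduce p = 2*u**3 - u*w - 9*u + 2*w + 2 modulo G:
  leading term u**3: subtract (2*u**2)·g_1 from 2*u**3 - u*w - 9*u + 2*w + 2 → 4*u**2 - u*w - 9*u + 2*w + 2
  leading term u**2: subtract (4*u)·g_1 from 4*u**2 - u*w - 9*u + 2*w + 2 → -u*w - u + 2*w + 2
  leading term u*w: subtract (-w)·g_1 from -u*w - u + 2*w + 2 → -u + 2
  leading term u: subtract (-1)·g_1 from -u + 2 → 0
  normal form = 0.
Since the normal form is 0, p ∈ I.

Ideal membership is decidable via reduction modulo a Gröbner basis.

2*u**3 - u*w - 9*u + 2*w + 2 lies in I (it reduces to 0).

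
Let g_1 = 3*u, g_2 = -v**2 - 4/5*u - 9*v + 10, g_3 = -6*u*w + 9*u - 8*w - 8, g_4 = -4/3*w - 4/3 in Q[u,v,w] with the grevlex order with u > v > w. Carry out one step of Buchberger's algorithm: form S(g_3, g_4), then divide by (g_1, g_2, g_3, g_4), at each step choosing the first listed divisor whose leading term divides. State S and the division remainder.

lcm(LM(g_3), LM(g_4)) = u*w.
S = (lcm/LT(g_3))·g_3 − (lcm/LT(g_4))·g_4 = -5/2*u + 4/3*w + 4/3.
Reduce S modulo (g_1, g_2, g_3, g_4) in that order:
  leading term u: subtract (-5/6)·g_1 from -5/2*u + 4/3*w + 4/3 → 4/3*w + 4/3
  leading term w: subtract (-1)·g_4 from 4/3*w + 4/3 → 0
The remainder is 0, so this S-polynomial contributes no new basis element.
An S-polynomial is built so that the two leading terms cancel; whether anything survives reduction is exactly the Gröbner-basis criterion.

S(g_3, g_4) = -5/2*u + 4/3*w + 4/3; remainder on division = 0.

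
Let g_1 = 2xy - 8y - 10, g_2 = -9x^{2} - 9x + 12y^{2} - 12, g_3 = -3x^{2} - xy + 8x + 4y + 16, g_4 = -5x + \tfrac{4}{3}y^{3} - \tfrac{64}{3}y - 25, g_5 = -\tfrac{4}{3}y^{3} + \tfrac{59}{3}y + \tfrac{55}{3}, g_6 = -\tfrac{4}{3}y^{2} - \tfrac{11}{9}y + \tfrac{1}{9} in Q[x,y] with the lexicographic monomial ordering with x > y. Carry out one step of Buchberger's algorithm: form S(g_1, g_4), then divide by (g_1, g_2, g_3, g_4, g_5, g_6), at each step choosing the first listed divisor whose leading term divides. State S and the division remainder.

S(g_1, g_4) = \tfrac{4}{15}y^{4} - \tfrac{64}{15}y^{2} - 9y - 5; remainder on division = -\tfrac{181}{36}y - \tfrac{181}{36}.

lcm(LM(g_1), LM(g_4)) = xy.
S = (lcm/LT(g_1))·g_1 − (lcm/LT(g_4))·g_4 = \tfrac{4}{15}y^{4} - \tfrac{64}{15}y^{2} - 9y - 5.
Reduce S modulo (g_1, g_2, g_3, g_4, g_5, g_6) in that order:
  leading term y^{4}: subtract (-\tfrac{1}{5}y)·g_5 from \tfrac{4}{15}y^{4} - \tfrac{64}{15}y^{2} - 9y - 5 → -\tfrac{1}{3}y^{2} - \tfrac{16}{3}y - 5
  leading term y^{2}: subtract (\tfrac{1}{4})·g_6 from -\tfrac{1}{3}y^{2} - \tfrac{16}{3}y - 5 → -\tfrac{181}{36}y - \tfrac{181}{36}
  leading term y: no divisor's leading term divides it; move -\tfrac{181}{36}y to the remainder.
  leading term 1: no divisor's leading term divides it; move -\tfrac{181}{36} to the remainder.
The remainder -\tfrac{181}{36}y - \tfrac{181}{36} is nonzero, so it would be added as the next basis element.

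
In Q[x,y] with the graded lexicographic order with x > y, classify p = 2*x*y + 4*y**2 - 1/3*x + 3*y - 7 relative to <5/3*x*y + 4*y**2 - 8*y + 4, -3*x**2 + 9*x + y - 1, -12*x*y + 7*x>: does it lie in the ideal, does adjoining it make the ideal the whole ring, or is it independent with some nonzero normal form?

2*x*y + 4*y**2 - 1/3*x + 3*y - 7 lies in I (it reduces to 0).

First compute the reduced Gröbner basis of I by Buchberger's algorithm.
f_1 = 5/3*x*y + 4*y**2 - 8*y + 4, LT = x*y.
f_2 = -3*x**2 + 9*x + y - 1, LT = x**2.
f_3 = -12*x*y + 7*x, LT = x*y.

S(f_1,f_2): lcm = x**2*y. S = 12/5*x*y**2 - 9/5*x*y + 1/3*y**2 + 12/5*x - 1/3*y.
  reduce S modulo (f_1, f_2, f_3):
  remainder -144/25*y**3 + 1213/75*y**2 + 12/5*x - 221/15*y + 108/25 ≠ 0; add h_4 = -144/25*y**3 + 1213/75*y**2 + 12/5*x - 221/15*y + 108/25 to the basis.

S(f_1,f_3): lcm = x*y. S = 12/5*y**2 + 7/12*x - 24/5*y + 12/5.
  reduce S modulo (f_1, f_2, f_3, h_4):
  remainder 12/5*y**2 + 7/12*x - 24/5*y + 12/5 ≠ 0; add h_5 = 12/5*y**2 + 7/12*x - 24/5*y + 12/5 to the basis.

S(f_2,f_3): lcm = x**2*y. S = 7/12*x**2 - 3*x*y - 1/3*y**2 + 1/3*y.
  reduce S modulo (f_1, f_2, f_3, h_4, h_5):
  remainder 35/432*x - 5/36*y + 5/36 ≠ 0; add h_6 = 35/432*x - 5/36*y + 5/36 to the basis.

S(f_3,h_4): lcm = x*y**3. S = 961/432*x*y**2 + 5/12*x**2 - 1105/432*x*y + 3/4*x.
  reduce S modulo (f_1, f_2, f_3, h_4, h_5, h_6):
  remainder -1718825/1306368*y + 1718825/1306368 ≠ 0; add h_7 = -1718825/1306368*y + 1718825/1306368 to the basis.

The other S-polynomials (S(f_1,h_4), S(f_2,h_4), S(f_1,h_5), S(f_2,h_5), S(f_3,h_5), S(h_4,h_5), S(f_1,h_6), S(f_2,h_6), S(f_3,h_6), S(h_4,h_6), S(h_5,h_6), S(f_1,h_7), S(f_2,h_7), S(f_3,h_7), S(h_4,h_7), S(h_5,h_7), S(h_6,h_7)) all reduce to 0 modulo the current basis, so we have a Gröbner basis.
Inter-reduce: drop elements whose leading term is divisible by another's, tail-reduce, and make monic.
Reduced Gröbner basis: {x, y - 1}.
Label its elements g_1 = x, g_2 = y - 1.

Reduce p = 2*x*y + 4*y**2 - 1/3*x + 3*y - 7 modulo G:
  leading term x*y: subtract (2*y)·g_1 from 2*x*y + 4*y**2 - 1/3*x + 3*y - 7 → 4*y**2 - 1/3*x + 3*y - 7
  leading term y**2: subtract (4*y)·g_2 from 4*y**2 - 1/3*x + 3*y - 7 → -1/3*x + 7*y - 7
  leading term x: subtract (-1/3)·g_1 from -1/3*x + 7*y - 7 → 7*y - 7
  leading term y: subtract (7)·g_2 from 7*y - 7 → 0
  normal form = 0.
Since the normal form is 0, p ∈ I.

The remainder on division by a Gröbner basis is unique — it is the normal form.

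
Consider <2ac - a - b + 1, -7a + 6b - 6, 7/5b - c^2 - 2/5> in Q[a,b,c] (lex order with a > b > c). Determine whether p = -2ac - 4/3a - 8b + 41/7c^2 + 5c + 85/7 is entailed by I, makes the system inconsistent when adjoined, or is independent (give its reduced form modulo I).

Adjoining -2ac - 4/3a - 8b + 41/7c^2 + 5c + 85/7 makes the ideal the whole ring: the system is inconsistent.

First compute the reduced Gröbner basis of I by Buchberger's algorithm.
f_1 = 2ac - a - b + 1, LT = ac.
f_2 = -7a + 6b - 6, LT = a.
f_3 = 7/5b - c^2 - 2/5, LT = b.

S(f_1,f_2): lcm = ac. S = -1/2a + 6/7bc - 1/2b - 6/7c + 1/2.
  reduce S modulo (f_1, f_2, f_3):
  remainder 30/49c^3 - 65/98c^2 - 30/49c + 65/98 ≠ 0; add h_4 = 30/49c^3 - 65/98c^2 - 30/49c + 65/98 to the basis.

The other S-polynomials (S(f_1,f_3), S(f_2,f_3), S(f_1,h_4), S(f_2,h_4), S(f_3,h_4)) all reduce to 0 modulo the current basis, so we have a Gröbner basis.
Inter-reduce: drop elements whose leading term is divisible by another's, tail-reduce, and make monic.
Reduced Gröbner basis: {a - 30/49c^2 + 30/49, b - 5/7c^2 - 2/7, c^3 - 13/12c^2 - c + 13/12}.
Label its elements g_1 = a - 30/49c^2 + 30/49, g_2 = b - 5/7c^2 - 2/7, g_3 = c^3 - 13/12c^2 - c + 13/12.

Reduce p = -2ac - 4/3a - 8b + 41/7c^2 + 5c + 85/7 modulo G:
  leading term ac: subtract (-2c)·g_1 from -2ac - 4/3a - 8b + 41/7c^2 + 5c + 85/7 → -4/3a - 8b - 60/49c^3 + 41/7c^2 + 305/49c + 85/7
  leading term a: subtract (-4/3)·g_1 from -4/3a - 8b - 60/49c^3 + 41/7c^2 + 305/49c + 85/7 → -8b - 60/49c^3 + 247/49c^2 + 305/49c + 635/49
  leading term b: subtract (-8)·g_2 from -8b - 60/49c^3 + 247/49c^2 + 305/49c + 635/49 → -60/49c^3 - 33/49c^2 + 305/49c + 523/49
  leading term c^3: subtract (-60/49)·g_3 from -60/49c^3 - 33/49c^2 + 305/49c + 523/49 → -2c^2 + 5c + 12
  leading term c^2: no divisor's leading term divides it; move -2c^2 to the remainder.
  leading term c: no divisor's leading term divides it; move 5c to the remainder.
  leading term 1: no divisor's leading term divides it; move 12 to the remainder.
  normal form = -2c^2 + 5c + 12.
The normal form is nonzero, so p ∉ I. Since p minus its normal form lies in I, I + (p) = I + (r) where r = -2c^2 + 5c + 12; decide whether this ideal is the whole ring.
Run Buchberger on G together with r (pairs among the g_i already reduce to 0 since G is a Gröbner basis):
g_1 = a - 30/49c^2 + 30/49, LT = a.
g_2 = b - 5/7c^2 - 2/7, LT = b.
g_3 = c^3 - 13/12c^2 - c + 13/12, LT = c^3.
r = -2c^2 + 5c + 12, LT = c^2.

S(g_3,r): lcm = c^3. S = 17/12c^2 + 5c + 13/12.
  reduce S modulo (g_1, g_2, g_3, r):
  remainder 205/24c + 115/12 ≠ 0; add m_5 = 205/24c + 115/12 to the basis.

S(g_3,m_5): lcm = c^3. S = -1085/492c^2 - c + 13/12.
  reduce S modulo (g_1, g_2, g_3, r, m_5):
  remainder -16275/3362 ≠ 0; add m_6 = -16275/3362 to the basis.

The other S-polynomials (S(g_1,g_2), S(g_1,g_3), S(g_1,r), S(g_2,g_3), S(g_2,r), S(g_1,m_5), S(g_2,m_5), S(r,m_5), S(g_1,m_6), S(g_2,m_6), S(g_3,m_6), S(r,m_6), S(m_5,m_6)) all reduce to 0 modulo the current basis, so we have a Gröbner basis.
Inter-reduce: drop elements whose leading term is divisible by another's, tail-reduce, and make monic.
Reduced Gröbner basis: {1}.
The reduced Gröbner basis of I + (p) is {1}: the ideal is the whole ring, so the enlarged system has no common solution — adjoining p is inconsistent.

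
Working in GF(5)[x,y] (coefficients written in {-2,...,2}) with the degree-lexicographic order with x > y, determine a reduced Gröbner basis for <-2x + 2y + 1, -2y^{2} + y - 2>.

Buchberger's algorithm terminates because the ascending chain of leading-term ideals stabilizes.

f_1 = -2x + 2y + 1, LT = x.
f_2 = -2y^{2} + y - 2, LT = y^{2}.

S(f_1,f_2): leading monomials are coprime, so the S-polynomial reduces to 0 (Buchberger's first criterion).
Every S-polynomial of the final basis reduces to 0, so we have a Gröbner basis.

G = {y^{2} + 2y + 1, x - y + 2}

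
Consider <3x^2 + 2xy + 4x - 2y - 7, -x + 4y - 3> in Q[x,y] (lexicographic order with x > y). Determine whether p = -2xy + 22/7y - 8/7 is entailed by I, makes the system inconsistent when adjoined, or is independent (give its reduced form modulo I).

-2xy + 22/7y - 8/7 lies in I (it reduces to 0).

First compute the reduced Gröbner basis of I by Buchberger's algorithm.
f_1 = 3x^2 + 2xy + 4x - 2y - 7, LT = x^2.
f_2 = -x + 4y - 3, LT = x.

S(f_1,f_2): lcm = x^2. S = 14/3xy - 5/3x - 2/3y - 7/3.
  reduce S modulo (f_1, f_2):
  remainder 56/3y^2 - 64/3y + 8/3 ≠ 0; add h_3 = 56/3y^2 - 64/3y + 8/3 to the basis.

The other S-polynomials (S(f_1,h_3), S(f_2,h_3)) all reduce to 0 modulo the current basis, so we have a Gröbner basis.
Inter-reduce: drop elements whose leading term is divisible by another's, tail-reduce, and make monic.
Reduced Gröbner basis: {x - 4y + 3, y^2 - 8/7y + 1/7}.
Label its elements g_1 = x - 4y + 3, g_2 = y^2 - 8/7y + 1/7.

Reduce p = -2xy + 22/7y - 8/7 modulo G:
  leading term xy: subtract (-2y)·g_1 from -2xy + 22/7y - 8/7 → -8y^2 + 64/7y - 8/7
  leading term y^2: subtract (-8)·g_2 from -8y^2 + 64/7y - 8/7 → 0
  normal form = 0.
Since the normal form is 0, p ∈ I.

The remainder on division by a Gröbner basis is unique — it is the normal form.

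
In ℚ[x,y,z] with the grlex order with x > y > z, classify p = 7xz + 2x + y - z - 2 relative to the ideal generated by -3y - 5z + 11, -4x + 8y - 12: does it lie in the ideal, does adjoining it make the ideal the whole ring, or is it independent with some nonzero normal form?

First compute the reduced Gröbner basis of I by Buchberger's algorithm.
f_1 = -3y - 5z + 11, LT = y.
f_2 = -4x + 8y - 12, LT = x.

The S-polynomials (S(f_1,f_2)) all reduce to 0 modulo the current basis, so we have a Gröbner basis.
Inter-reduce: drop elements whose leading term is divisible by another's, tail-reduce, and make monic.
Reduced Gröbner basis: {x + 10/3z - 13/3, y + 5/3z - 11/3}.
Label its elements g_1 = x + 10/3z - 13/3, g_2 = y + 5/3z - 11/3.

Reduce p = 7xz + 2x + y - z - 2 modulo G:
  leading term xz: subtract (7z)·g_1 from 7xz + 2x + y - z - 2 → -70/3z² + 2x + y + 88/3z - 2
  leading term z²: no divisor's leading term divides it; move -70/3z² to the remainder.
  leading term x: subtract (2)·g_1 from 2x + y + 88/3z - 2 → y + 68/3z + 20/3
  leading term y: subtract (1)·g_2 from y + 68/3z + 20/3 → 21z + 31/3
  leading term z: no divisor's leading term divides it; move 21z to the remainder.
  leading term 1: no divisor's leading term divides it; move 31/3 to the remainder.
  normal form = -70/3z² + 21z + 31/3.
The normal form is nonzero, so p ∉ I. Since p minus its normal form lies in I, I + (p) = I + (r) where r = -70/3z² + 21z + 31/3; decide whether this ideal is the whole ring.
Run Buchberger on G together with r (pairs among the g_i already reduce to 0 since G is a Gröbner basis):
g_1 = x + 10/3z - 13/3, LT = x.
g_2 = y + 5/3z - 11/3, LT = y.
r = -70/3z² + 21z + 31/3, LT = z².

The S-polynomials (S(g_1,g_2), S(g_1,r), S(g_2,r)) all reduce to 0 modulo the current basis, so we have a Gröbner basis.
Inter-reduce: drop elements whose leading term is divisible by another's, tail-reduce, and make monic.
Reduced Gröbner basis: {z² - 9/10z - 31/70, x + 10/3z - 13/3, y + 5/3z - 11/3}.
The reduced Gröbner basis of I + (p) is {z² - 9/10z - 31/70, x + 10/3z - 13/3, y + 5/3z - 11/3} ≠ {1}, a proper ideal, so the enlarged system stays consistent: p is independent of I, with normal form -70/3z² + 21z + 31/3.

7xz + 2x + y - z - 2 is independent of I; its normal form modulo I is -70/3z² + 21z + 31/3.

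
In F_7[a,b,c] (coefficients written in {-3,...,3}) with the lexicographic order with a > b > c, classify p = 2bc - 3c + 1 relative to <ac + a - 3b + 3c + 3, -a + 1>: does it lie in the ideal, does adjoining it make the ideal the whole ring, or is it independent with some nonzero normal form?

First compute the reduced Gröbner basis of I by Buchberger's algorithm.
f_1 = ac + a - 3b + 3c + 3, LT = ac.
f_2 = -a + 1, LT = a.

S(f_1,f_2): lcm = ac. S = a - 3b - 3c + 3.
  reduce S modulo (f_1, f_2):
  remainder -3b - 3c - 3 ≠ 0; add h_3 = -3b - 3c - 3 to the basis.

The other S-polynomials (S(f_1,h_3), S(f_2,h_3)) all reduce to 0 modulo the current basis, so we have a Gröbner basis.
Inter-reduce: drop elements whose leading term is divisible by another's, tail-reduce, and make monic.
Reduced Gröbner basis: {a - 1, b + c + 1}.
Label its elements g_1 = a - 1, g_2 = b + c + 1.

Reduce p = 2bc - 3c + 1 modulo G:
  leading term bc: subtract (2c)·g_2 from 2bc - 3c + 1 → -2c^2 + 2c + 1
  leading term c^2: no divisor's leading term divides it; move -2c^2 to the remainder.
  leading term c: no divisor's leading term divides it; move 2c to the remainder.
  leading term 1: no divisor's leading term divides it; move 1 to the remainder.
  normal form = -2c^2 + 2c + 1.
The normal form is nonzero, so p ∉ I. Since p minus its normal form lies in I, I + (p) = I + (r) where r = -2c^2 + 2c + 1; decide whether this ideal is the whole ring.
Run Buchberger on G together with r (pairs among the g_i already reduce to 0 since G is a Gröbner basis):
g_1 = a - 1, LT = a.
g_2 = b + c + 1, LT = b.
r = -2c^2 + 2c + 1, LT = c^2.

The S-polynomials (S(g_1,g_2), S(g_1,r), S(g_2,r)) all reduce to 0 modulo the current basis, so we have a Gröbner basis.
Inter-reduce: drop elements whose leading term is divisible by another's, tail-reduce, and make monic.
Reduced Gröbner basis: {a - 1, b + c + 1, c^2 - c + 3}.
The reduced Gröbner basis of I + (p) is {a - 1, b + c + 1, c^2 - c + 3} ≠ {1}, a proper ideal, so the enlarged system stays consistent: p is independent of I, with normal form -2c^2 + 2c + 1.

2bc - 3c + 1 is independent of I; its normal form modulo I is -2c^2 + 2c + 1.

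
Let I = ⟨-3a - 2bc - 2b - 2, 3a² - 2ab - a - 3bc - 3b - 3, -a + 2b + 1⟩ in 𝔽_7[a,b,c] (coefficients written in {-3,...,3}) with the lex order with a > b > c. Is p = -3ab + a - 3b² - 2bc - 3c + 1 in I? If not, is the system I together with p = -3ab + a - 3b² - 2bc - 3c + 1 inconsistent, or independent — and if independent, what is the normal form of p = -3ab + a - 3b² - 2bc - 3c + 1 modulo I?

First compute the reduced Gröbner basis of I by Buchberger's algorithm.
f_1 = -3a - 2bc - 2b - 2, LT = a.
f_2 = 3a² - 2ab - a - 3bc - 3b - 3, LT = a².
f_3 = -a + 2b + 1, LT = a.

S(f_1,f_2): lcm = a². S = 3abc - ab + a + bc + b + 1.
  reduce S modulo (f_1, f_2, f_3):
  remainder -2b²c² + b²c + 3b² + 3bc + b - 2 ≠ 0; add h_4 = -2b²c² + b²c + 3b² + 3bc + b - 2 to the basis.

S(f_1,f_3): lcm = a. S = 3bc - 2b - 3.
  reduce S modulo (f_1, f_2, f_3, h_4):
  remainder 3bc - 2b - 3 ≠ 0; add h_5 = 3bc - 2b - 3 to the basis.

S(f_2,f_3): lcm = a². S = -ab + 3a - bc - b - 1.
  reduce S modulo (f_1, f_2, f_3, h_4, h_5):
  remainder -2b² + b + 1 ≠ 0; add h_6 = -2b² + b + 1 to the basis.

S(h_4,h_6): lcm = b²c². S = 3b²c + 2b² - 3bc² + 2bc + 3b - 3c² + 1.
  reduce S modulo (f_1, f_2, f_3, h_4, h_5, h_6):
  remainder b - 3c² - 3c + 3 ≠ 0; add h_7 = b - 3c² - 3c + 3 to the basis.

S(h_5,h_6): lcm = b²c. S = -3b² - 3bc - b - 3c.
  reduce S modulo (f_1, f_2, f_3, h_4, h_5, h_6, h_7):
  remainder -3c² + c + 2 ≠ 0; add h_8 = -3c² + c + 2 to the basis.

The other S-polynomials (S(f_1,h_4), S(f_2,h_4), S(f_3,h_4), S(f_1,h_5), S(f_2,h_5), S(f_3,h_5), S(h_4,h_5), S(f_1,h_6), S(f_2,h_6), S(f_3,h_6), S(f_1,h_7), S(f_2,h_7), S(f_3,h_7), S(h_4,h_7), S(h_5,h_7), S(h_6,h_7), S(f_1,h_8), S(f_2,h_8), S(f_3,h_8), S(h_4,h_8), S(h_5,h_8), S(h_6,h_8), S(h_7,h_8)) all reduce to 0 modulo the current basis, so we have a Gröbner basis.
Inter-reduce: drop elements whose leading term is divisible by another's, tail-reduce, and make monic.
Reduced Gröbner basis: {a - c + 1, b + 3c + 1, c² + 2c - 3}.
Label its elements g_1 = a - c + 1, g_2 = b + 3c + 1, g_3 = c² + 2c - 3.

Reduce p = -3ab + a - 3b² - 2bc - 3c + 1 modulo G:
  leading term ab: subtract (-3b)·g_1 from -3ab + a - 3b² - 2bc - 3c + 1 → a - 3b² + 2bc + 3b - 3c + 1
  leading term a: subtract (1)·g_1 from a - 3b² + 2bc + 3b - 3c + 1 → -3b² + 2bc + 3b - 2c
  leading term b²: subtract (-3b)·g_2 from -3b² + 2bc + 3b - 2c → -3bc - b - 2c
  leading term bc: subtract (-3c)·g_2 from -3bc - b - 2c → -b + 2c² + c
  leading term b: subtract (-1)·g_2 from -b + 2c² + c → 2c² - 3c + 1
  leading term c²: subtract (2)·g_3 from 2c² - 3c + 1 → 0
  normal form = 0.
Since the normal form is 0, p ∈ I.

Ideal membership is decidable via reduction modulo a Gröbner basis.

-3ab + a - 3b² - 2bc - 3c + 1 lies in I (it reduces to 0).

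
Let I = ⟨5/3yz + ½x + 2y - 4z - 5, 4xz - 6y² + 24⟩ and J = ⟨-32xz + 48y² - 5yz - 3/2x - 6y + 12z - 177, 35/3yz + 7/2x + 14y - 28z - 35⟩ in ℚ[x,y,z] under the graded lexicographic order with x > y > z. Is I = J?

Yes, the ideals are equal.

Two ideals are equal iff their reduced Gröbner bases coincide (the reduced basis is unique for a fixed ordering).
Buchberger on the first generating set:
f_1 = 5/3yz + ½x + 2y - 4z - 5, LT = yz.
f_2 = 4xz - 6y² + 24, LT = xz.

S(f_1,f_2): lcm = xyz. S = 3/2y³ + 3/10x² + 6/5xy - 12/5xz - 3x - 6y.
  leading term y³: no divisor's leading term divides it; move 3/2y³ to the remainder.
  leading term x²: no divisor's leading term divides it; move 3/10x² to the remainder.
  leading term xy: no divisor's leading term divides it; move 6/5xy to the remainder.
  leading term xz: subtract (-⅗)·f_2 from -12/5xz - 3x - 6y → -18/5y² - 3x - 6y + 72/5
  leading term y²: no divisor's leading term divides it; move -18/5y² to the remainder.
  leading term x: no divisor's leading term divides it; move -3x to the remainder.
  leading term y: no divisor's leading term divides it; move -6y to the remainder.
  leading term 1: no divisor's leading term divides it; move 72/5 to the remainder.
  remainder 3/2y³ + 3/10x² + 6/5xy - 18/5y² - 3x - 6y + 72/5 ≠ 0; add g_3 = 3/2y³ + 3/10x² + 6/5xy - 18/5y² - 3x - 6y + 72/5 to the basis.

S(f_1,g_3): lcm = y³z. S = -⅕x²z + 3/10xy² - ⅘xyz + 6/5y³ + 2xz - 3y² + 4yz - 48/5z.
  leading term x²z: subtract (-1/20x)·f_2 from -⅕x²z + 3/10xy² - ⅘xyz + 6/5y³ + 2xz - 3y² + 4yz - 48/5z → -⅘xyz + 6/5y³ + 2xz - 3y² + 4yz + 6/5x - 48/5z
  leading term xyz: subtract (-12/25x)·f_1 from -⅘xyz + 6/5y³ + 2xz - 3y² + 4yz + 6/5x - 48/5z → 6/5y³ + 6/25x² + 24/25xy + 2/25xz - 3y² + 4yz - 6/5x - 48/5z
  leading term y³: subtract (⅘)·g_3 from 6/5y³ + 6/25x² + 24/25xy + 2/25xz - 3y² + 4yz - 6/5x - 48/5z → 2/25xz - 3/25y² + 4yz + 6/5x + 24/5y - 48/5z - 288/25
  leading term xz: subtract (1/50)·f_2 from 2/25xz - 3/25y² + 4yz + 6/5x + 24/5y - 48/5z - 288/25 → 4yz + 6/5x + 24/5y - 48/5z - 12
  leading term yz: subtract (12/5)·f_1 from 4yz + 6/5x + 24/5y - 48/5z - 12 → 0
  remainder 0.

S(f_2,g_3): leading monomials are coprime, so the S-polynomial reduces to 0 (Buchberger's first criterion).
Every S-polynomial of the final basis reduces to 0, so we have a Gröbner basis.
Inter-reduce: drop elements whose leading term is divisible by another's, tail-reduce, and make monic.
Reduced Gröbner basis: {y³ + ⅕x² + ⅘xy - 12/5y² - 2x - 4y + 48/5, xz - 3/2y² + 6, yz + 3/10x + 6/5y - 12/5z - 3}.

Buchberger on the second generating set:
h_1 = -32xz + 48y² - 5yz - 3/2x - 6y + 12z - 177, LT = xz.
h_2 = 35/3yz + 7/2x + 14y - 28z - 35, LT = yz.

S(h_1,h_2): lcm = xyz. S = -3/2y³ + 5/32y²z - 3/10x² - 369/320xy + 12/5xz + 3/16y² - ⅜yz + 3x + 177/32y.
  leading term y³: no divisor's leading term divides it; move -3/2y³ to the remainder.
  leading term y²z: subtract (3/224y)·h_2 from 5/32y²z - 3/10x² - 369/320xy + 12/5xz + 3/16y² - ⅜yz + 3x + 177/32y → -3/10x² - 6/5xy + 12/5xz + 3x + 6y
  leading term x²: no divisor's leading term divides it; move -3/10x² to the remainder.
  leading term xy: no divisor's leading term divides it; move -6/5xy to the remainder.
  leading term xz: subtract (-3/40)·h_1 from 12/5xz + 3x + 6y → 18/5y² - ⅜yz + 231/80x + 111/20y + 9/10z - 531/40
  leading term y²: no divisor's leading term divides it; move 18/5y² to the remainder.
  leading term yz: subtract (-9/280)·h_2 from -⅜yz + 231/80x + 111/20y + 9/10z - 531/40 → 3x + 6y - 72/5
  leading term x: no divisor's leading term divides it; move 3x to the remainder.
  leading term y: no divisor's leading term divides it; move 6y to the remainder.
  leading term 1: no divisor's leading term divides it; move -72/5 to the remainder.
  remainder -3/2y³ - 3/10x² - 6/5xy + 18/5y² + 3x + 6y - 72/5 ≠ 0; add k_3 = -3/2y³ - 3/10x² - 6/5xy + 18/5y² + 3x + 6y - 72/5 to the basis.

S(h_1,k_3): leading monomials are coprime, so the S-polynomial reduces to 0 (Buchberger's first criterion).
S(h_2,k_3): lcm = y³z. S = -⅕x²z + 3/10xy² - ⅘xyz + 6/5y³ + 2xz - 3y² + 4yz - 48/5z.
  leading term x²z: subtract (1/160x)·h_1 from -⅕x²z + 3/10xy² - ⅘xyz + 6/5y³ + 2xz - 3y² + 4yz - 48/5z → -123/160xyz + 6/5y³ + 3/320x² + 3/80xy + 77/40xz - 3y² + 4yz + 177/160x - 48/5z
  leading term xyz: subtract (123/5120y)·h_1 from -123/160xyz + 6/5y³ + 3/320x² + 3/80xy + 77/40xz - 3y² + 4yz + 177/160x - 48/5z → 3/64y³ + 123/1024y²z + 3/320x² + 753/10240xy + 77/40xz - 7311/2560y² + 4751/1280yz + 177/160x + 21771/5120y - 48/5z
  leading term y³: subtract (-1/32)·k_3 from 3/64y³ + 123/1024y²z + 3/320x² + 753/10240xy + 77/40xz - 7311/2560y² + 4751/1280yz + 177/160x + 21771/5120y - 48/5z → 123/1024y²z + 369/10240xy + 77/40xz - 7023/2560y² + 4751/1280yz + 6/5x + 22731/5120y - 48/5z - 9/20
  leading term y²z: subtract (369/35840y)·h_2 from 123/1024y²z + 369/10240xy + 77/40xz - 7023/2560y² + 4751/1280yz + 6/5x + 22731/5120y - 48/5z - 9/20 → 77/40xz - 231/80y² + 4yz + 6/5x + 24/5y - 48/5z - 9/20
  leading term xz: subtract (-77/1280)·h_1 from 77/40xz - 231/80y² + 4yz + 6/5x + 24/5y - 48/5z - 9/20 → 947/256yz + 2841/2560x + 2841/640y - 2841/320z - 2841/256
  leading term yz: subtract (2841/8960)·h_2 from 947/256yz + 2841/2560x + 2841/640y - 2841/320z - 2841/256 → 0
  remainder 0.

Every S-polynomial of the final basis reduces to 0, so we have a Gröbner basis.
Inter-reduce: drop elements whose leading term is divisible by another's, tail-reduce, and make monic.
Reduced Gröbner basis: {y³ + ⅕x² + ⅘xy - 12/5y² - 2x - 4y + 48/5, xz - 3/2y² + 6, yz + 3/10x + 6/5y - 12/5z - 3}.

Same reduced basis, so the two generating sets span the same ideal.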